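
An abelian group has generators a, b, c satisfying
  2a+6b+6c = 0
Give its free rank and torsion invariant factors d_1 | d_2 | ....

rank_ℚ(R)=1; free=3−1=2
SNF(R) diag = [2] → torsion [2]

Answer: M ≅ ℤ^2 ⊕ ℤ/2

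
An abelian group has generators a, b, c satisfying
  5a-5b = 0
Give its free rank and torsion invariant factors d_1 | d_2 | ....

Answer: M ≅ ℤ^2 ⊕ ℤ/5

Derivation:
rank_ℚ(R)=1; free=3−1=2
SNF(R) diag = [5] → torsion [5]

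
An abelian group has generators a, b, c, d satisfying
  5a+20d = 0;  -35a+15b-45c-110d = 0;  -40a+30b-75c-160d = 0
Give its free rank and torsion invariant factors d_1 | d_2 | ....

rank_ℚ(R)=3; free=4−3=1
SNF(R) diag = [5, 15, 15] → torsion [5, 15, 15]

Answer: M ≅ ℤ^1 ⊕ ℤ/5 ⊕ ℤ/15 ⊕ ℤ/15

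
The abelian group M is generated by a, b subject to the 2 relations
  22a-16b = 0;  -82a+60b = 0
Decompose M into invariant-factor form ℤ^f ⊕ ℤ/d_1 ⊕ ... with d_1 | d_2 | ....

rank_ℚ(R)=2; free=2−2=0
SNF(R) diag = [2, 4] → torsion [2, 4]

Answer: M ≅ ℤ/2 ⊕ ℤ/4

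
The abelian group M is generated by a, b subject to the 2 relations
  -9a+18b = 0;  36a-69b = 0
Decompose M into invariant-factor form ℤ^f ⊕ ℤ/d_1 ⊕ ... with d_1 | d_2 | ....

rank_ℚ(R)=2; free=2−2=0
SNF(R) diag = [3, 9] → torsion [3, 9]

Answer: M ≅ ℤ/3 ⊕ ℤ/9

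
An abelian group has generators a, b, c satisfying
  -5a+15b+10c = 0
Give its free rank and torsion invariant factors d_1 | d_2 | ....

rank_ℚ(R)=1; free=3−1=2
SNF(R) diag = [5] → torsion [5]

Answer: M ≅ ℤ^2 ⊕ ℤ/5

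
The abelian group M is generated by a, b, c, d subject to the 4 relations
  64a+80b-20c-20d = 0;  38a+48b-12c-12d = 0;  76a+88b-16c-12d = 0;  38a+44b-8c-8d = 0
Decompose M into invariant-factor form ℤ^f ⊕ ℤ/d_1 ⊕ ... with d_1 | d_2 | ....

rank_ℚ(R)=4; free=4−4=0
SNF(R) diag = [2, 4, 4, 12] → torsion [2, 4, 4, 12]

Answer: M ≅ ℤ/2 ⊕ ℤ/4 ⊕ ℤ/4 ⊕ ℤ/12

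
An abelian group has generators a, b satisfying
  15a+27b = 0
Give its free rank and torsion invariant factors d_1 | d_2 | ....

Answer: M ≅ ℤ^1 ⊕ ℤ/3

Derivation:
rank_ℚ(R)=1; free=2−1=1
SNF(R) diag = [3] → torsion [3]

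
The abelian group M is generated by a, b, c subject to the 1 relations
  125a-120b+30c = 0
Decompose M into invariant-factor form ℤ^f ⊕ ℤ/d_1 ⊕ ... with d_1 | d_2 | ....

rank_ℚ(R)=1; free=3−1=2
SNF(R) diag = [5] → torsion [5]

Answer: M ≅ ℤ^2 ⊕ ℤ/5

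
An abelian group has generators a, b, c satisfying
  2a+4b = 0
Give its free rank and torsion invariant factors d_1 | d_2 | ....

Answer: M ≅ ℤ^2 ⊕ ℤ/2

Derivation:
rank_ℚ(R)=1; free=3−1=2
SNF(R) diag = [2] → torsion [2]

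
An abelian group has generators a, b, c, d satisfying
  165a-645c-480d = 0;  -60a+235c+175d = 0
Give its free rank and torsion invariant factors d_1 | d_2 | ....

Answer: M ≅ ℤ^2 ⊕ ℤ/5 ⊕ ℤ/15

Derivation:
rank_ℚ(R)=2; free=4−2=2
SNF(R) diag = [5, 15] → torsion [5, 15]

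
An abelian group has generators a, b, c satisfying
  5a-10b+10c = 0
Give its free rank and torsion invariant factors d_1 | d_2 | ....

Answer: M ≅ ℤ^2 ⊕ ℤ/5

Derivation:
rank_ℚ(R)=1; free=3−1=2
SNF(R) diag = [5] → torsion [5]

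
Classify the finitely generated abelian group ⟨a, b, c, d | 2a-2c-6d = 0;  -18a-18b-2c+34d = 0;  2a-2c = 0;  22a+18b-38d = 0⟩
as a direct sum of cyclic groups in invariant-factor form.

rank_ℚ(R)=4; free=4−4=0
SNF(R) diag = [2, 2, 6, 18] → torsion [2, 2, 6, 18]

Answer: M ≅ ℤ/2 ⊕ ℤ/2 ⊕ ℤ/6 ⊕ ℤ/18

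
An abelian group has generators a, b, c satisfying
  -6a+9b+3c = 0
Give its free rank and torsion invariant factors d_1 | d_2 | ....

rank_ℚ(R)=1; free=3−1=2
SNF(R) diag = [3] → torsion [3]

Answer: M ≅ ℤ^2 ⊕ ℤ/3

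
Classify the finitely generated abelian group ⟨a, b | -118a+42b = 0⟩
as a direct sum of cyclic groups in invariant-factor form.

rank_ℚ(R)=1; free=2−1=1
SNF(R) diag = [2] → torsion [2]

Answer: M ≅ ℤ^1 ⊕ ℤ/2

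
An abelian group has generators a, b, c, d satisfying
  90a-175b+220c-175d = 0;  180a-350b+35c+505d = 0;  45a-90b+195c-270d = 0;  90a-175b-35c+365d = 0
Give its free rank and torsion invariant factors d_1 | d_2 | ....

rank_ℚ(R)=4; free=4−4=0
SNF(R) diag = [5, 15, 45, 45] → torsion [5, 15, 45, 45]

Answer: M ≅ ℤ/5 ⊕ ℤ/15 ⊕ ℤ/45 ⊕ ℤ/45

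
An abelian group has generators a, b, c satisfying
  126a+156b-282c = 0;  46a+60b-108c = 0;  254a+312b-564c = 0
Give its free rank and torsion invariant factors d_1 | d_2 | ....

Answer: M ≅ ℤ/2 ⊕ ℤ/6 ⊕ ℤ/12

Derivation:
rank_ℚ(R)=3; free=3−3=0
SNF(R) diag = [2, 6, 12] → torsion [2, 6, 12]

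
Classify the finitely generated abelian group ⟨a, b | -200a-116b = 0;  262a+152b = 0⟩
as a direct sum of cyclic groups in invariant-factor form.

rank_ℚ(R)=2; free=2−2=0
SNF(R) diag = [2, 4] → torsion [2, 4]

Answer: M ≅ ℤ/2 ⊕ ℤ/4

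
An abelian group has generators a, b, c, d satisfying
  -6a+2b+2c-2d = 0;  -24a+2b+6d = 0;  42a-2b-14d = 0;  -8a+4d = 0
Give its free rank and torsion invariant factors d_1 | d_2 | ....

Answer: M ≅ ℤ/2 ⊕ ℤ/2 ⊕ ℤ/2 ⊕ ℤ/4

Derivation:
rank_ℚ(R)=4; free=4−4=0
SNF(R) diag = [2, 2, 2, 4] → torsion [2, 2, 2, 4]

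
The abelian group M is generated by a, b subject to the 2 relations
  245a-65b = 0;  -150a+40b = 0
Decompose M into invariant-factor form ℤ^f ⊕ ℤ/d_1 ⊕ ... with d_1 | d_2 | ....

Answer: M ≅ ℤ/5 ⊕ ℤ/10

Derivation:
rank_ℚ(R)=2; free=2−2=0
SNF(R) diag = [5, 10] → torsion [5, 10]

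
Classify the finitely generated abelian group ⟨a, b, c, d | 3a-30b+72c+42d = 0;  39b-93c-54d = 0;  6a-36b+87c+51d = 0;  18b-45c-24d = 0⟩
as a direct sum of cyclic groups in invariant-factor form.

rank_ℚ(R)=4; free=4−4=0
SNF(R) diag = [3, 3, 3, 3] → torsion [3, 3, 3, 3]

Answer: M ≅ ℤ/3 ⊕ ℤ/3 ⊕ ℤ/3 ⊕ ℤ/3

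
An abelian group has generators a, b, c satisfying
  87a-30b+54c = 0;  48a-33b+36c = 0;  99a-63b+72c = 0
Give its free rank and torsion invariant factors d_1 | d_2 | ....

rank_ℚ(R)=3; free=3−3=0
SNF(R) diag = [3, 9, 18] → torsion [3, 9, 18]

Answer: M ≅ ℤ/3 ⊕ ℤ/9 ⊕ ℤ/18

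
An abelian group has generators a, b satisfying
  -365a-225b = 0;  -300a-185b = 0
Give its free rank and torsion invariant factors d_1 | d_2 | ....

Answer: M ≅ ℤ/5 ⊕ ℤ/5

Derivation:
rank_ℚ(R)=2; free=2−2=0
SNF(R) diag = [5, 5] → torsion [5, 5]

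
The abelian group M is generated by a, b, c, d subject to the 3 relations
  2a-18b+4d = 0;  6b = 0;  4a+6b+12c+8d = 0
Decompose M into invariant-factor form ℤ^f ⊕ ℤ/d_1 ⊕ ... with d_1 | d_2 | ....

rank_ℚ(R)=3; free=4−3=1
SNF(R) diag = [2, 6, 12] → torsion [2, 6, 12]

Answer: M ≅ ℤ^1 ⊕ ℤ/2 ⊕ ℤ/6 ⊕ ℤ/12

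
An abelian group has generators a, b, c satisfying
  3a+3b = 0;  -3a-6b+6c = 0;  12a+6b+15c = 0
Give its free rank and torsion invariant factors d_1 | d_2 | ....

Answer: M ≅ ℤ/3 ⊕ ℤ/3 ⊕ ℤ/3

Derivation:
rank_ℚ(R)=3; free=3−3=0
SNF(R) diag = [3, 3, 3] → torsion [3, 3, 3]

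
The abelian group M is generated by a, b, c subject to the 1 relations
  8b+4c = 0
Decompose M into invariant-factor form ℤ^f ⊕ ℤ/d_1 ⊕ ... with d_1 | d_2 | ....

Answer: M ≅ ℤ^2 ⊕ ℤ/4

Derivation:
rank_ℚ(R)=1; free=3−1=2
SNF(R) diag = [4] → torsion [4]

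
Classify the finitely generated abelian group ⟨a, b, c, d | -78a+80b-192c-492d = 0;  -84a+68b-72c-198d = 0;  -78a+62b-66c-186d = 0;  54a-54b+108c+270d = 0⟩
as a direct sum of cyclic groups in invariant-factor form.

rank_ℚ(R)=4; free=4−4=0
SNF(R) diag = [2, 6, 18, 54] → torsion [2, 6, 18, 54]

Answer: M ≅ ℤ/2 ⊕ ℤ/6 ⊕ ℤ/18 ⊕ ℤ/54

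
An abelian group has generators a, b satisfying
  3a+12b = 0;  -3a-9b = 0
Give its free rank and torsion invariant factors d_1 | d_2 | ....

Answer: M ≅ ℤ/3 ⊕ ℤ/3

Derivation:
rank_ℚ(R)=2; free=2−2=0
SNF(R) diag = [3, 3] → torsion [3, 3]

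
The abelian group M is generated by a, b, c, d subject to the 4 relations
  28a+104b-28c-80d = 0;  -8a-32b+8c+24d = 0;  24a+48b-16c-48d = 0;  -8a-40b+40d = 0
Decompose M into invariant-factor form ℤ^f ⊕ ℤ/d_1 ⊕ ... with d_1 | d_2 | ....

Answer: M ≅ ℤ/4 ⊕ ℤ/8 ⊕ ℤ/8 ⊕ ℤ/24

Derivation:
rank_ℚ(R)=4; free=4−4=0
SNF(R) diag = [4, 8, 8, 24] → torsion [4, 8, 8, 24]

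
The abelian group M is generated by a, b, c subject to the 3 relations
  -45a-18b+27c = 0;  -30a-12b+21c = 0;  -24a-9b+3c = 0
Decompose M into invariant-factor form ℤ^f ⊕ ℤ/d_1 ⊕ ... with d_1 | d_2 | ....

rank_ℚ(R)=3; free=3−3=0
SNF(R) diag = [3, 3, 9] → torsion [3, 3, 9]

Answer: M ≅ ℤ/3 ⊕ ℤ/3 ⊕ ℤ/9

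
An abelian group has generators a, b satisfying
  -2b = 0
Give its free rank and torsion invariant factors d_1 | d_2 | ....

Answer: M ≅ ℤ^1 ⊕ ℤ/2

Derivation:
rank_ℚ(R)=1; free=2−1=1
SNF(R) diag = [2] → torsion [2]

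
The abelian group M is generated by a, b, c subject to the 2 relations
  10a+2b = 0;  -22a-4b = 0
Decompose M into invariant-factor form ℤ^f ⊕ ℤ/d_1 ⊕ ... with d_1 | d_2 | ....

rank_ℚ(R)=2; free=3−2=1
SNF(R) diag = [2, 2] → torsion [2, 2]

Answer: M ≅ ℤ^1 ⊕ ℤ/2 ⊕ ℤ/2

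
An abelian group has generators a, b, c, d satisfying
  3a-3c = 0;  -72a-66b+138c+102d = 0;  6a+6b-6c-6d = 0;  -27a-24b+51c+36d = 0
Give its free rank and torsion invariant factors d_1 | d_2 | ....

rank_ℚ(R)=4; free=4−4=0
SNF(R) diag = [3, 6, 6, 12] → torsion [3, 6, 6, 12]

Answer: M ≅ ℤ/3 ⊕ ℤ/6 ⊕ ℤ/6 ⊕ ℤ/12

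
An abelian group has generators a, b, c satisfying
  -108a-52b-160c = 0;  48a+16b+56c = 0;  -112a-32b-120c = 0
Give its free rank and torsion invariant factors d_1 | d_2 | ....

rank_ℚ(R)=3; free=3−3=0
SNF(R) diag = [4, 8, 16] → torsion [4, 8, 16]

Answer: M ≅ ℤ/4 ⊕ ℤ/8 ⊕ ℤ/16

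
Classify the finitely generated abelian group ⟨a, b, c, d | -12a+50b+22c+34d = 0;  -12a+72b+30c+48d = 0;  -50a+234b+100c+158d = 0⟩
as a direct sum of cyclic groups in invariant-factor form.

rank_ℚ(R)=3; free=4−3=1
SNF(R) diag = [2, 2, 6] → torsion [2, 2, 6]

Answer: M ≅ ℤ^1 ⊕ ℤ/2 ⊕ ℤ/2 ⊕ ℤ/6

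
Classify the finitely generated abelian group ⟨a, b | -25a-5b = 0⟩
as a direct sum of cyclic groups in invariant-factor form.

Answer: M ≅ ℤ^1 ⊕ ℤ/5

Derivation:
rank_ℚ(R)=1; free=2−1=1
SNF(R) diag = [5] → torsion [5]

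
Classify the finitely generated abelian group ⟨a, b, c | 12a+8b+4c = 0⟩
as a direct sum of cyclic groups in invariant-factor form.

rank_ℚ(R)=1; free=3−1=2
SNF(R) diag = [4] → torsion [4]

Answer: M ≅ ℤ^2 ⊕ ℤ/4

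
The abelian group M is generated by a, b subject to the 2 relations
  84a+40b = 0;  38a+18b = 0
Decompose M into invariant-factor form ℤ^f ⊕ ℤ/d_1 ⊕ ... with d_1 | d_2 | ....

Answer: M ≅ ℤ/2 ⊕ ℤ/4

Derivation:
rank_ℚ(R)=2; free=2−2=0
SNF(R) diag = [2, 4] → torsion [2, 4]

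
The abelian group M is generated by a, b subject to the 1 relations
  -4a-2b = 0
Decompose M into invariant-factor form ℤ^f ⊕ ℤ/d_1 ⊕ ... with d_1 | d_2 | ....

rank_ℚ(R)=1; free=2−1=1
SNF(R) diag = [2] → torsion [2]

Answer: M ≅ ℤ^1 ⊕ ℤ/2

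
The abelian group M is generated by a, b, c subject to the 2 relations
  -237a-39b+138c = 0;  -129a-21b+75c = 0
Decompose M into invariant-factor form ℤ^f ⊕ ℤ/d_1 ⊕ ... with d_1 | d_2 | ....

Answer: M ≅ ℤ^1 ⊕ ℤ/3 ⊕ ℤ/9

Derivation:
rank_ℚ(R)=2; free=3−2=1
SNF(R) diag = [3, 9] → torsion [3, 9]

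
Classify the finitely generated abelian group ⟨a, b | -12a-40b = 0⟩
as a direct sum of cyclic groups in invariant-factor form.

rank_ℚ(R)=1; free=2−1=1
SNF(R) diag = [4] → torsion [4]

Answer: M ≅ ℤ^1 ⊕ ℤ/4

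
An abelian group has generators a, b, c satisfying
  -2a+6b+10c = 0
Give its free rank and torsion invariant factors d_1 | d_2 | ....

Answer: M ≅ ℤ^2 ⊕ ℤ/2

Derivation:
rank_ℚ(R)=1; free=3−1=2
SNF(R) diag = [2] → torsion [2]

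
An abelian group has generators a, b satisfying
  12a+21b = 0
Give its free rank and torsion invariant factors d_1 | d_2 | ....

rank_ℚ(R)=1; free=2−1=1
SNF(R) diag = [3] → torsion [3]

Answer: M ≅ ℤ^1 ⊕ ℤ/3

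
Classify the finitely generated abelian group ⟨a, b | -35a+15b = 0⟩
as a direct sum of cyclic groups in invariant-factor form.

rank_ℚ(R)=1; free=2−1=1
SNF(R) diag = [5] → torsion [5]

Answer: M ≅ ℤ^1 ⊕ ℤ/5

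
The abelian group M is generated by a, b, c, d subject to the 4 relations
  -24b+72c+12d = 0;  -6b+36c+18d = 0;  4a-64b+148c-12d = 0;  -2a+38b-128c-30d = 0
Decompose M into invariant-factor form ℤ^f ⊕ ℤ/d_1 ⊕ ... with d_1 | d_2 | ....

Answer: M ≅ ℤ/2 ⊕ ℤ/6 ⊕ ℤ/12 ⊕ ℤ/36

Derivation:
rank_ℚ(R)=4; free=4−4=0
SNF(R) diag = [2, 6, 12, 36] → torsion [2, 6, 12, 36]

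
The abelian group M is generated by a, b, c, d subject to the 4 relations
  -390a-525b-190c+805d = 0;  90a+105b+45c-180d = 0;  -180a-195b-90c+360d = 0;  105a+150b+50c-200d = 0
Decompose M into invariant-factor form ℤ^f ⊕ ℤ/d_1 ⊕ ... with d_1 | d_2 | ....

rank_ℚ(R)=4; free=4−4=0
SNF(R) diag = [5, 15, 45, 45] → torsion [5, 15, 45, 45]

Answer: M ≅ ℤ/5 ⊕ ℤ/15 ⊕ ℤ/45 ⊕ ℤ/45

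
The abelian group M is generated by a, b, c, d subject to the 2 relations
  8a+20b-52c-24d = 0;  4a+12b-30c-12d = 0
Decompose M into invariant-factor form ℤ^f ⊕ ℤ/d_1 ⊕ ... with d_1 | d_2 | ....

Answer: M ≅ ℤ^2 ⊕ ℤ/2 ⊕ ℤ/4

Derivation:
rank_ℚ(R)=2; free=4−2=2
SNF(R) diag = [2, 4] → torsion [2, 4]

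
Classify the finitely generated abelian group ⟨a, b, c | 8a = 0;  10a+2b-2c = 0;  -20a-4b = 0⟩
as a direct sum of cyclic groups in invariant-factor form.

Answer: M ≅ ℤ/2 ⊕ ℤ/4 ⊕ ℤ/8

Derivation:
rank_ℚ(R)=3; free=3−3=0
SNF(R) diag = [2, 4, 8] → torsion [2, 4, 8]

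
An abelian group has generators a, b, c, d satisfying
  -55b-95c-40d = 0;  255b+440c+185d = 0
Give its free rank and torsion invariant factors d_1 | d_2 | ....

rank_ℚ(R)=2; free=4−2=2
SNF(R) diag = [5, 5] → torsion [5, 5]

Answer: M ≅ ℤ^2 ⊕ ℤ/5 ⊕ ℤ/5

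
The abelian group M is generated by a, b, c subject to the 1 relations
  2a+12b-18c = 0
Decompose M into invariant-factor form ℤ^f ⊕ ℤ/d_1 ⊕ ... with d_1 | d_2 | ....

Answer: M ≅ ℤ^2 ⊕ ℤ/2

Derivation:
rank_ℚ(R)=1; free=3−1=2
SNF(R) diag = [2] → torsion [2]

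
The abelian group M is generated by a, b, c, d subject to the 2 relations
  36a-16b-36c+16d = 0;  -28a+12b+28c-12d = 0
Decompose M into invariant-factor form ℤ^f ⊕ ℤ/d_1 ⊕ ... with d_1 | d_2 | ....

Answer: M ≅ ℤ^2 ⊕ ℤ/4 ⊕ ℤ/4

Derivation:
rank_ℚ(R)=2; free=4−2=2
SNF(R) diag = [4, 4] → torsion [4, 4]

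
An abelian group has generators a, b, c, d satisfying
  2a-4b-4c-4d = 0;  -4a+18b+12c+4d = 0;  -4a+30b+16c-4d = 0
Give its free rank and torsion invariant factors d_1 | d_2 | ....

Answer: M ≅ ℤ^1 ⊕ ℤ/2 ⊕ ℤ/2 ⊕ ℤ/4

Derivation:
rank_ℚ(R)=3; free=4−3=1
SNF(R) diag = [2, 2, 4] → torsion [2, 2, 4]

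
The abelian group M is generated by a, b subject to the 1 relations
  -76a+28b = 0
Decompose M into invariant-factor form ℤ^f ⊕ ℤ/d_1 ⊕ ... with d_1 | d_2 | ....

Answer: M ≅ ℤ^1 ⊕ ℤ/4

Derivation:
rank_ℚ(R)=1; free=2−1=1
SNF(R) diag = [4] → torsion [4]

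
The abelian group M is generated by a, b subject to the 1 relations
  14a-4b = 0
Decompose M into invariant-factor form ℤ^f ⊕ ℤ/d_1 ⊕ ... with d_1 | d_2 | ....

rank_ℚ(R)=1; free=2−1=1
SNF(R) diag = [2] → torsion [2]

Answer: M ≅ ℤ^1 ⊕ ℤ/2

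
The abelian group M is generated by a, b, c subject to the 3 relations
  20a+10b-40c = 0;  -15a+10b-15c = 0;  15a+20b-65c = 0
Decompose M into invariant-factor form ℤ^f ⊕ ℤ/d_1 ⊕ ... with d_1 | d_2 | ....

Answer: M ≅ ℤ/5 ⊕ ℤ/10 ⊕ ℤ/20

Derivation:
rank_ℚ(R)=3; free=3−3=0
SNF(R) diag = [5, 10, 20] → torsion [5, 10, 20]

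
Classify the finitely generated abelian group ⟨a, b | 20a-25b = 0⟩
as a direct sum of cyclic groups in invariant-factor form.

rank_ℚ(R)=1; free=2−1=1
SNF(R) diag = [5] → torsion [5]

Answer: M ≅ ℤ^1 ⊕ ℤ/5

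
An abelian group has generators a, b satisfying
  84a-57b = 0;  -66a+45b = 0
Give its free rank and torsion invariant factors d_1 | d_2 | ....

rank_ℚ(R)=2; free=2−2=0
SNF(R) diag = [3, 6] → torsion [3, 6]

Answer: M ≅ ℤ/3 ⊕ ℤ/6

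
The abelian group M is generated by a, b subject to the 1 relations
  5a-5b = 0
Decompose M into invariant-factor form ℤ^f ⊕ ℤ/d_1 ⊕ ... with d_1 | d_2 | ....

Answer: M ≅ ℤ^1 ⊕ ℤ/5

Derivation:
rank_ℚ(R)=1; free=2−1=1
SNF(R) diag = [5] → torsion [5]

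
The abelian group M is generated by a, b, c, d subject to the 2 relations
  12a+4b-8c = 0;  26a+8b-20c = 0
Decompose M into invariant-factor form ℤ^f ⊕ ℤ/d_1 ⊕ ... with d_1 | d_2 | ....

rank_ℚ(R)=2; free=4−2=2
SNF(R) diag = [2, 4] → torsion [2, 4]

Answer: M ≅ ℤ^2 ⊕ ℤ/2 ⊕ ℤ/4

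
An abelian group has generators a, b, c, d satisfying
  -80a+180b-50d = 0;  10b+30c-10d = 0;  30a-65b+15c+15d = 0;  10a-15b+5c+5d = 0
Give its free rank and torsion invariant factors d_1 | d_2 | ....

rank_ℚ(R)=4; free=4−4=0
SNF(R) diag = [5, 10, 20, 20] → torsion [5, 10, 20, 20]

Answer: M ≅ ℤ/5 ⊕ ℤ/10 ⊕ ℤ/20 ⊕ ℤ/20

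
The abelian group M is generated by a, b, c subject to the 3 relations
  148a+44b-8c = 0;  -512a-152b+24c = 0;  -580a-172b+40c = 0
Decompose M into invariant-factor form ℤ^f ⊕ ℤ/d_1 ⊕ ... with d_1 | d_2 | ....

Answer: M ≅ ℤ/4 ⊕ ℤ/8 ⊕ ℤ/16

Derivation:
rank_ℚ(R)=3; free=3−3=0
SNF(R) diag = [4, 8, 16] → torsion [4, 8, 16]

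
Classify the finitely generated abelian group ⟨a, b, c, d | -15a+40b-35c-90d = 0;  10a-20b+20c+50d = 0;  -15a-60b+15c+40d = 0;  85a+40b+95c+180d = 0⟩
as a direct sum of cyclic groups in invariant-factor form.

Answer: M ≅ ℤ/5 ⊕ ℤ/10 ⊕ ℤ/20 ⊕ ℤ/60

Derivation:
rank_ℚ(R)=4; free=4−4=0
SNF(R) diag = [5, 10, 20, 60] → torsion [5, 10, 20, 60]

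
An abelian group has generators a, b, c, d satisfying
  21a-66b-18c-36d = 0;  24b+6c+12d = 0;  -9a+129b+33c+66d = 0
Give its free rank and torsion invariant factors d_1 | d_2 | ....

Answer: M ≅ ℤ^1 ⊕ ℤ/3 ⊕ ℤ/3 ⊕ ℤ/6

Derivation:
rank_ℚ(R)=3; free=4−3=1
SNF(R) diag = [3, 3, 6] → torsion [3, 3, 6]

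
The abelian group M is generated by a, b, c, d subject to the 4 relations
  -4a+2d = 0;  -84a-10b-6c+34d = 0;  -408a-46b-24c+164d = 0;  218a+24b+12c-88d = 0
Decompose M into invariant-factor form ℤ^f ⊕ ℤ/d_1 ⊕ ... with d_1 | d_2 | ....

rank_ℚ(R)=4; free=4−4=0
SNF(R) diag = [2, 2, 2, 6] → torsion [2, 2, 2, 6]

Answer: M ≅ ℤ/2 ⊕ ℤ/2 ⊕ ℤ/2 ⊕ ℤ/6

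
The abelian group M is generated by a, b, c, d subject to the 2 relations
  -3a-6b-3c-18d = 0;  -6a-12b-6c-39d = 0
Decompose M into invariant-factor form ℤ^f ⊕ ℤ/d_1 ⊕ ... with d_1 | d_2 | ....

Answer: M ≅ ℤ^2 ⊕ ℤ/3 ⊕ ℤ/3

Derivation:
rank_ℚ(R)=2; free=4−2=2
SNF(R) diag = [3, 3] → torsion [3, 3]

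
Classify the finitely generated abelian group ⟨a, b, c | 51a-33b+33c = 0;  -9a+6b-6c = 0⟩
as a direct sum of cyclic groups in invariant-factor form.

rank_ℚ(R)=2; free=3−2=1
SNF(R) diag = [3, 3] → torsion [3, 3]

Answer: M ≅ ℤ^1 ⊕ ℤ/3 ⊕ ℤ/3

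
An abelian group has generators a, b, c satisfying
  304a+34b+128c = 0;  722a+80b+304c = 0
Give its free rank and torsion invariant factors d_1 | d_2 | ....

Answer: M ≅ ℤ^1 ⊕ ℤ/2 ⊕ ℤ/6

Derivation:
rank_ℚ(R)=2; free=3−2=1
SNF(R) diag = [2, 6] → torsion [2, 6]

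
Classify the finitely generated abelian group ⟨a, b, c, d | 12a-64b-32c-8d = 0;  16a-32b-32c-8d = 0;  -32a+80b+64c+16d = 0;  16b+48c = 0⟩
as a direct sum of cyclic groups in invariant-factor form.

rank_ℚ(R)=4; free=4−4=0
SNF(R) diag = [4, 8, 16, 48] → torsion [4, 8, 16, 48]

Answer: M ≅ ℤ/4 ⊕ ℤ/8 ⊕ ℤ/16 ⊕ ℤ/48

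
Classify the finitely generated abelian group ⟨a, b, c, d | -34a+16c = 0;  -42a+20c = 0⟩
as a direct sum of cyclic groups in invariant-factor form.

rank_ℚ(R)=2; free=4−2=2
SNF(R) diag = [2, 4] → torsion [2, 4]

Answer: M ≅ ℤ^2 ⊕ ℤ/2 ⊕ ℤ/4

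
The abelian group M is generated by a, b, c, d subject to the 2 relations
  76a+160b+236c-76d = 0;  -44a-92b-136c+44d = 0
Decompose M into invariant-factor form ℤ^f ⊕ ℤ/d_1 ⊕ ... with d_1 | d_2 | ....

Answer: M ≅ ℤ^2 ⊕ ℤ/4 ⊕ ℤ/12

Derivation:
rank_ℚ(R)=2; free=4−2=2
SNF(R) diag = [4, 12] → torsion [4, 12]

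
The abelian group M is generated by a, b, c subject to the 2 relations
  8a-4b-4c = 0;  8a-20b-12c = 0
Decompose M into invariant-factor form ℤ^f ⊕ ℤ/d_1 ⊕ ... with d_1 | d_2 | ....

Answer: M ≅ ℤ^1 ⊕ ℤ/4 ⊕ ℤ/8

Derivation:
rank_ℚ(R)=2; free=3−2=1
SNF(R) diag = [4, 8] → torsion [4, 8]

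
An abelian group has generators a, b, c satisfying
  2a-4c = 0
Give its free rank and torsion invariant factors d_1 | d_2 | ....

rank_ℚ(R)=1; free=3−1=2
SNF(R) diag = [2] → torsion [2]

Answer: M ≅ ℤ^2 ⊕ ℤ/2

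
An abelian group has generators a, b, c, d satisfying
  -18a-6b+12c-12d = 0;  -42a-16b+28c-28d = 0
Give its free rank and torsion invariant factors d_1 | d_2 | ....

rank_ℚ(R)=2; free=4−2=2
SNF(R) diag = [2, 6] → torsion [2, 6]

Answer: M ≅ ℤ^2 ⊕ ℤ/2 ⊕ ℤ/6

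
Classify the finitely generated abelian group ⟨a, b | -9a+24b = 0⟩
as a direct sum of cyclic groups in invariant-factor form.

rank_ℚ(R)=1; free=2−1=1
SNF(R) diag = [3] → torsion [3]

Answer: M ≅ ℤ^1 ⊕ ℤ/3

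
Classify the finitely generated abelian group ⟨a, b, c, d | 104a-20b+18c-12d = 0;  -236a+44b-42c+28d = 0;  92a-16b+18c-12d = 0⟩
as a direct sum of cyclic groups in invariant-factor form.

rank_ℚ(R)=3; free=4−3=1
SNF(R) diag = [2, 4, 4] → torsion [2, 4, 4]

Answer: M ≅ ℤ^1 ⊕ ℤ/2 ⊕ ℤ/4 ⊕ ℤ/4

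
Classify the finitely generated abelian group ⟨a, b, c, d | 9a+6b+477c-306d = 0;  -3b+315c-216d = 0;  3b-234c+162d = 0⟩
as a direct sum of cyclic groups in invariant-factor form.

Answer: M ≅ ℤ^1 ⊕ ℤ/3 ⊕ ℤ/9 ⊕ ℤ/27

Derivation:
rank_ℚ(R)=3; free=4−3=1
SNF(R) diag = [3, 9, 27] → torsion [3, 9, 27]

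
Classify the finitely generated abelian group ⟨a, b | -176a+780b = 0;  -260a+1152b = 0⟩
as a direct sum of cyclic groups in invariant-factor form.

rank_ℚ(R)=2; free=2−2=0
SNF(R) diag = [4, 12] → torsion [4, 12]

Answer: M ≅ ℤ/4 ⊕ ℤ/12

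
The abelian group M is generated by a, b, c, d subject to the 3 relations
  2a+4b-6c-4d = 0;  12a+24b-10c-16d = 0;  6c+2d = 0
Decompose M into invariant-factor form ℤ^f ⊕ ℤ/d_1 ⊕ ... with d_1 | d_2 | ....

Answer: M ≅ ℤ^1 ⊕ ℤ/2 ⊕ ℤ/2 ⊕ ℤ/2

Derivation:
rank_ℚ(R)=3; free=4−3=1
SNF(R) diag = [2, 2, 2] → torsion [2, 2, 2]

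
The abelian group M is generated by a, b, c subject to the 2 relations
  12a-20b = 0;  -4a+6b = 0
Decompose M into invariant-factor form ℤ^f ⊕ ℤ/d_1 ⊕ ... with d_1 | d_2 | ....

Answer: M ≅ ℤ^1 ⊕ ℤ/2 ⊕ ℤ/4

Derivation:
rank_ℚ(R)=2; free=3−2=1
SNF(R) diag = [2, 4] → torsion [2, 4]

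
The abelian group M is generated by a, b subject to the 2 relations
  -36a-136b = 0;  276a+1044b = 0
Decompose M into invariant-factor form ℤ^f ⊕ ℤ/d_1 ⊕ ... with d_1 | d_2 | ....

rank_ℚ(R)=2; free=2−2=0
SNF(R) diag = [4, 12] → torsion [4, 12]

Answer: M ≅ ℤ/4 ⊕ ℤ/12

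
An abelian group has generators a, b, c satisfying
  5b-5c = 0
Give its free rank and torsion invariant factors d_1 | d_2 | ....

rank_ℚ(R)=1; free=3−1=2
SNF(R) diag = [5] → torsion [5]

Answer: M ≅ ℤ^2 ⊕ ℤ/5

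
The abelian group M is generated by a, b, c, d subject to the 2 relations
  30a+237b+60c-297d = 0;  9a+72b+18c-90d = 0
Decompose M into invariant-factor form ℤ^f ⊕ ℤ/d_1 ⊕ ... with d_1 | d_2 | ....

rank_ℚ(R)=2; free=4−2=2
SNF(R) diag = [3, 9] → torsion [3, 9]

Answer: M ≅ ℤ^2 ⊕ ℤ/3 ⊕ ℤ/9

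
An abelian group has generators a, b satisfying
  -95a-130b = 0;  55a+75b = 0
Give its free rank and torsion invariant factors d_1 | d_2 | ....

Answer: M ≅ ℤ/5 ⊕ ℤ/5

Derivation:
rank_ℚ(R)=2; free=2−2=0
SNF(R) diag = [5, 5] → torsion [5, 5]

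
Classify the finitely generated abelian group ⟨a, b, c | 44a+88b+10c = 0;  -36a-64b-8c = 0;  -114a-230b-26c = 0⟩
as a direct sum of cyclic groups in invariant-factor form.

Answer: M ≅ ℤ/2 ⊕ ℤ/2 ⊕ ℤ/4

Derivation:
rank_ℚ(R)=3; free=3−3=0
SNF(R) diag = [2, 2, 4] → torsion [2, 2, 4]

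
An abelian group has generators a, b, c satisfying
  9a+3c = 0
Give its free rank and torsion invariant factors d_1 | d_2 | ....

rank_ℚ(R)=1; free=3−1=2
SNF(R) diag = [3] → torsion [3]

Answer: M ≅ ℤ^2 ⊕ ℤ/3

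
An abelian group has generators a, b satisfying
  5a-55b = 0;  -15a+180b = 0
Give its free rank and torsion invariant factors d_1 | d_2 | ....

rank_ℚ(R)=2; free=2−2=0
SNF(R) diag = [5, 15] → torsion [5, 15]

Answer: M ≅ ℤ/5 ⊕ ℤ/15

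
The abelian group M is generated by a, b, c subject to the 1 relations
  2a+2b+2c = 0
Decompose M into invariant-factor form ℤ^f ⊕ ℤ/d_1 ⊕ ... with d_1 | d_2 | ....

rank_ℚ(R)=1; free=3−1=2
SNF(R) diag = [2] → torsion [2]

Answer: M ≅ ℤ^2 ⊕ ℤ/2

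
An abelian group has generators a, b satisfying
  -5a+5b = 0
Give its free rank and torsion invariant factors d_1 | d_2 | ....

rank_ℚ(R)=1; free=2−1=1
SNF(R) diag = [5] → torsion [5]

Answer: M ≅ ℤ^1 ⊕ ℤ/5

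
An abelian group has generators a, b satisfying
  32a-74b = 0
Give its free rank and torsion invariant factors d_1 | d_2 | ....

rank_ℚ(R)=1; free=2−1=1
SNF(R) diag = [2] → torsion [2]

Answer: M ≅ ℤ^1 ⊕ ℤ/2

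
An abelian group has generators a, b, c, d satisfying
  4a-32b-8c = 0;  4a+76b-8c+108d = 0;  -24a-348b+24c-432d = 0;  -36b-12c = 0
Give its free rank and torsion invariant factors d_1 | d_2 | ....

rank_ℚ(R)=4; free=4−4=0
SNF(R) diag = [4, 12, 36, 108] → torsion [4, 12, 36, 108]

Answer: M ≅ ℤ/4 ⊕ ℤ/12 ⊕ ℤ/36 ⊕ ℤ/108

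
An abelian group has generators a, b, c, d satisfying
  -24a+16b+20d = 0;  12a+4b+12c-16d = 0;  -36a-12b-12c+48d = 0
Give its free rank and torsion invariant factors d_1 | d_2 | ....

Answer: M ≅ ℤ^1 ⊕ ℤ/4 ⊕ ℤ/12 ⊕ ℤ/24

Derivation:
rank_ℚ(R)=3; free=4−3=1
SNF(R) diag = [4, 12, 24] → torsion [4, 12, 24]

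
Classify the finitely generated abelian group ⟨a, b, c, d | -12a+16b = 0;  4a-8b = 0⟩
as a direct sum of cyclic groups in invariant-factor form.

Answer: M ≅ ℤ^2 ⊕ ℤ/4 ⊕ ℤ/8

Derivation:
rank_ℚ(R)=2; free=4−2=2
SNF(R) diag = [4, 8] → torsion [4, 8]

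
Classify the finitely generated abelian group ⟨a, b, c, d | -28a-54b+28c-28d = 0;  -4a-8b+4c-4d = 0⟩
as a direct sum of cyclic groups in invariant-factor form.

rank_ℚ(R)=2; free=4−2=2
SNF(R) diag = [2, 4] → torsion [2, 4]

Answer: M ≅ ℤ^2 ⊕ ℤ/2 ⊕ ℤ/4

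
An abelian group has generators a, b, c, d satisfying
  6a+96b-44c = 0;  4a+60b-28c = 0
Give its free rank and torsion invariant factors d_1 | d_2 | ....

rank_ℚ(R)=2; free=4−2=2
SNF(R) diag = [2, 4] → torsion [2, 4]

Answer: M ≅ ℤ^2 ⊕ ℤ/2 ⊕ ℤ/4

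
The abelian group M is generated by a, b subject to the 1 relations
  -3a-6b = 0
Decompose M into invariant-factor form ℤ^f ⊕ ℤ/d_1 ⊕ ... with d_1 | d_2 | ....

rank_ℚ(R)=1; free=2−1=1
SNF(R) diag = [3] → torsion [3]

Answer: M ≅ ℤ^1 ⊕ ℤ/3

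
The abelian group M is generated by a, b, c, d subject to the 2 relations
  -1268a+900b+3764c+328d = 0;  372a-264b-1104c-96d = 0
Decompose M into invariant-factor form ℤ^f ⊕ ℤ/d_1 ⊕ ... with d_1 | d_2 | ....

rank_ℚ(R)=2; free=4−2=2
SNF(R) diag = [4, 12] → torsion [4, 12]

Answer: M ≅ ℤ^2 ⊕ ℤ/4 ⊕ ℤ/12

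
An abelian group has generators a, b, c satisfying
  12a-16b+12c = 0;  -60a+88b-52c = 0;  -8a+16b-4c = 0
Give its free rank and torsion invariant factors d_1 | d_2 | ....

Answer: M ≅ ℤ/4 ⊕ ℤ/4 ⊕ ℤ/8

Derivation:
rank_ℚ(R)=3; free=3−3=0
SNF(R) diag = [4, 4, 8] → torsion [4, 4, 8]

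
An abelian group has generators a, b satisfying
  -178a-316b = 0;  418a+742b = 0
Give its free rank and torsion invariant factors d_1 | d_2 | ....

rank_ℚ(R)=2; free=2−2=0
SNF(R) diag = [2, 6] → torsion [2, 6]

Answer: M ≅ ℤ/2 ⊕ ℤ/6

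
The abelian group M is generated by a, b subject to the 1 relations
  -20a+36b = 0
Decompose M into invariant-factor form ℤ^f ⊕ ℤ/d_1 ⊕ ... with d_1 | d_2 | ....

Answer: M ≅ ℤ^1 ⊕ ℤ/4

Derivation:
rank_ℚ(R)=1; free=2−1=1
SNF(R) diag = [4] → torsion [4]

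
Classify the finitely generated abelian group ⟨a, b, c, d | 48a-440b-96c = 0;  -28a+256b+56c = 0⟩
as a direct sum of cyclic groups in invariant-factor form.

rank_ℚ(R)=2; free=4−2=2
SNF(R) diag = [4, 8] → torsion [4, 8]

Answer: M ≅ ℤ^2 ⊕ ℤ/4 ⊕ ℤ/8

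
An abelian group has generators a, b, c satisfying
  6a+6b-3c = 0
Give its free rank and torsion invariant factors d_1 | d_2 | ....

rank_ℚ(R)=1; free=3−1=2
SNF(R) diag = [3] → torsion [3]

Answer: M ≅ ℤ^2 ⊕ ℤ/3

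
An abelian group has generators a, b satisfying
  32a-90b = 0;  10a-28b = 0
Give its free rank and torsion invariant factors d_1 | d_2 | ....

Answer: M ≅ ℤ/2 ⊕ ℤ/2

Derivation:
rank_ℚ(R)=2; free=2−2=0
SNF(R) diag = [2, 2] → torsion [2, 2]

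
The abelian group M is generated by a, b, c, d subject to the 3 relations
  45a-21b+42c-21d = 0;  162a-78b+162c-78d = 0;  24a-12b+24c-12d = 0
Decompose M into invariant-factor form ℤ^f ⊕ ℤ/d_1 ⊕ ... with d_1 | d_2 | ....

Answer: M ≅ ℤ^1 ⊕ ℤ/3 ⊕ ℤ/6 ⊕ ℤ/12

Derivation:
rank_ℚ(R)=3; free=4−3=1
SNF(R) diag = [3, 6, 12] → torsion [3, 6, 12]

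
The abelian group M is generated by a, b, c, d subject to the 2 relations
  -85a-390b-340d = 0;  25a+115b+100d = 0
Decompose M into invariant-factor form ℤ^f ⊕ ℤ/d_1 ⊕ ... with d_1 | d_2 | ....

rank_ℚ(R)=2; free=4−2=2
SNF(R) diag = [5, 5] → torsion [5, 5]

Answer: M ≅ ℤ^2 ⊕ ℤ/5 ⊕ ℤ/5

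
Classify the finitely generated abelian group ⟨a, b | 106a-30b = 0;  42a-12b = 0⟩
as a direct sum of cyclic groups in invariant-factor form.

Answer: M ≅ ℤ/2 ⊕ ℤ/6

Derivation:
rank_ℚ(R)=2; free=2−2=0
SNF(R) diag = [2, 6] → torsion [2, 6]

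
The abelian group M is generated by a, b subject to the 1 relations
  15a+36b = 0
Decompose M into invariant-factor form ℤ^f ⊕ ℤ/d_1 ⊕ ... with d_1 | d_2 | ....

rank_ℚ(R)=1; free=2−1=1
SNF(R) diag = [3] → torsion [3]

Answer: M ≅ ℤ^1 ⊕ ℤ/3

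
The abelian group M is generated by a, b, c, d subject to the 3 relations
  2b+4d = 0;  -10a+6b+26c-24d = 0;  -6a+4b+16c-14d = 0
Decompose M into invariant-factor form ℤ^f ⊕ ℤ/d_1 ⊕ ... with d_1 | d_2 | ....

Answer: M ≅ ℤ^1 ⊕ ℤ/2 ⊕ ℤ/2 ⊕ ℤ/2

Derivation:
rank_ℚ(R)=3; free=4−3=1
SNF(R) diag = [2, 2, 2] → torsion [2, 2, 2]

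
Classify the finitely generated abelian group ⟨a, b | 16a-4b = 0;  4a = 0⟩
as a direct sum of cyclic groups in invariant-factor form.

Answer: M ≅ ℤ/4 ⊕ ℤ/4

Derivation:
rank_ℚ(R)=2; free=2−2=0
SNF(R) diag = [4, 4] → torsion [4, 4]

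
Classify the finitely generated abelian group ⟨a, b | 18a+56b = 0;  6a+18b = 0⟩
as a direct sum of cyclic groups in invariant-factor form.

Answer: M ≅ ℤ/2 ⊕ ℤ/6

Derivation:
rank_ℚ(R)=2; free=2−2=0
SNF(R) diag = [2, 6] → torsion [2, 6]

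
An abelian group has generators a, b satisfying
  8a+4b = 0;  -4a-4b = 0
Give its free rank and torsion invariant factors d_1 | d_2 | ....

rank_ℚ(R)=2; free=2−2=0
SNF(R) diag = [4, 4] → torsion [4, 4]

Answer: M ≅ ℤ/4 ⊕ ℤ/4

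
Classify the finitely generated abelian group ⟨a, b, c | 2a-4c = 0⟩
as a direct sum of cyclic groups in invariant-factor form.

rank_ℚ(R)=1; free=3−1=2
SNF(R) diag = [2] → torsion [2]

Answer: M ≅ ℤ^2 ⊕ ℤ/2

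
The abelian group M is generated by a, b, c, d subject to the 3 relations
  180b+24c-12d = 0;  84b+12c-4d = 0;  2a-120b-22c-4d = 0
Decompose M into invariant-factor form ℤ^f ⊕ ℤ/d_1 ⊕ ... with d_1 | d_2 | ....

Answer: M ≅ ℤ^1 ⊕ ℤ/2 ⊕ ℤ/4 ⊕ ℤ/12

Derivation:
rank_ℚ(R)=3; free=4−3=1
SNF(R) diag = [2, 4, 12] → torsion [2, 4, 12]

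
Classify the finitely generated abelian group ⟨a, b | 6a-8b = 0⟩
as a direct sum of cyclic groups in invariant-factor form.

rank_ℚ(R)=1; free=2−1=1
SNF(R) diag = [2] → torsion [2]

Answer: M ≅ ℤ^1 ⊕ ℤ/2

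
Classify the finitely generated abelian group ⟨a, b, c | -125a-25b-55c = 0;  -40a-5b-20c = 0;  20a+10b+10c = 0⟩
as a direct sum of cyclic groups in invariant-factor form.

rank_ℚ(R)=3; free=3−3=0
SNF(R) diag = [5, 15, 30] → torsion [5, 15, 30]

Answer: M ≅ ℤ/5 ⊕ ℤ/15 ⊕ ℤ/30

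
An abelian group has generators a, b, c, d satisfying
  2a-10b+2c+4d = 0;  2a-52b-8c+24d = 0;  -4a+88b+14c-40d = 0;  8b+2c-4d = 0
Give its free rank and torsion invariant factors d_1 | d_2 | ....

rank_ℚ(R)=4; free=4−4=0
SNF(R) diag = [2, 2, 2, 4] → torsion [2, 2, 2, 4]

Answer: M ≅ ℤ/2 ⊕ ℤ/2 ⊕ ℤ/2 ⊕ ℤ/4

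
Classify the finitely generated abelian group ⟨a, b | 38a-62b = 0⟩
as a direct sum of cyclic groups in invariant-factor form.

Answer: M ≅ ℤ^1 ⊕ ℤ/2

Derivation:
rank_ℚ(R)=1; free=2−1=1
SNF(R) diag = [2] → torsion [2]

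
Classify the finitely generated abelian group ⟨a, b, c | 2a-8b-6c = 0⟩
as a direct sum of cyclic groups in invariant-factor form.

rank_ℚ(R)=1; free=3−1=2
SNF(R) diag = [2] → torsion [2]

Answer: M ≅ ℤ^2 ⊕ ℤ/2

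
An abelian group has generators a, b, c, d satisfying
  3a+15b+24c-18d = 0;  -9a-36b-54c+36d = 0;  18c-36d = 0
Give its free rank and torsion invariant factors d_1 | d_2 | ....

Answer: M ≅ ℤ^1 ⊕ ℤ/3 ⊕ ℤ/9 ⊕ ℤ/18

Derivation:
rank_ℚ(R)=3; free=4−3=1
SNF(R) diag = [3, 9, 18] → torsion [3, 9, 18]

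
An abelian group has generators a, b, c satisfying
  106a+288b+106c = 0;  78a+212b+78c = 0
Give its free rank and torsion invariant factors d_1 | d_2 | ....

rank_ℚ(R)=2; free=3−2=1
SNF(R) diag = [2, 4] → torsion [2, 4]

Answer: M ≅ ℤ^1 ⊕ ℤ/2 ⊕ ℤ/4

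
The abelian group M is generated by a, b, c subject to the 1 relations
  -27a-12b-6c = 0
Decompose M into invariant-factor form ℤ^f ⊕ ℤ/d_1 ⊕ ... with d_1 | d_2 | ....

rank_ℚ(R)=1; free=3−1=2
SNF(R) diag = [3] → torsion [3]

Answer: M ≅ ℤ^2 ⊕ ℤ/3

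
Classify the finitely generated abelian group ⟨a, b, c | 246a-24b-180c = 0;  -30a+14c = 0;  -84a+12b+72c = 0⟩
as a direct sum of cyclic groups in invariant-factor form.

Answer: M ≅ ℤ/2 ⊕ ℤ/6 ⊕ ℤ/12

Derivation:
rank_ℚ(R)=3; free=3−3=0
SNF(R) diag = [2, 6, 12] → torsion [2, 6, 12]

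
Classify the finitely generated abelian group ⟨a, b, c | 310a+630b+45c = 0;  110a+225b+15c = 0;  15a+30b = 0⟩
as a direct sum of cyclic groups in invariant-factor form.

rank_ℚ(R)=3; free=3−3=0
SNF(R) diag = [5, 15, 15] → torsion [5, 15, 15]

Answer: M ≅ ℤ/5 ⊕ ℤ/15 ⊕ ℤ/15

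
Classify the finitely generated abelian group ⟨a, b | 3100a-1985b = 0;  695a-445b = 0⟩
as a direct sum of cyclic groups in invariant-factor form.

Answer: M ≅ ℤ/5 ⊕ ℤ/15

Derivation:
rank_ℚ(R)=2; free=2−2=0
SNF(R) diag = [5, 15] → torsion [5, 15]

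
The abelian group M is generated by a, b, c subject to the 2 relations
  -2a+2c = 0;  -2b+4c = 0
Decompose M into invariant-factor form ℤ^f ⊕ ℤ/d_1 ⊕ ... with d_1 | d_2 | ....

Answer: M ≅ ℤ^1 ⊕ ℤ/2 ⊕ ℤ/2

Derivation:
rank_ℚ(R)=2; free=3−2=1
SNF(R) diag = [2, 2] → torsion [2, 2]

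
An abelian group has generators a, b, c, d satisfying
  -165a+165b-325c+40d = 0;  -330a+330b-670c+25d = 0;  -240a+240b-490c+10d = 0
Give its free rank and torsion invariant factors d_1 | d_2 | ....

rank_ℚ(R)=3; free=4−3=1
SNF(R) diag = [5, 15, 30] → torsion [5, 15, 30]

Answer: M ≅ ℤ^1 ⊕ ℤ/5 ⊕ ℤ/15 ⊕ ℤ/30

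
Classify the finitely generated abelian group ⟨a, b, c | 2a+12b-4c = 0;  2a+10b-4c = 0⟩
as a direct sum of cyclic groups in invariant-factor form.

Answer: M ≅ ℤ^1 ⊕ ℤ/2 ⊕ ℤ/2

Derivation:
rank_ℚ(R)=2; free=3−2=1
SNF(R) diag = [2, 2] → torsion [2, 2]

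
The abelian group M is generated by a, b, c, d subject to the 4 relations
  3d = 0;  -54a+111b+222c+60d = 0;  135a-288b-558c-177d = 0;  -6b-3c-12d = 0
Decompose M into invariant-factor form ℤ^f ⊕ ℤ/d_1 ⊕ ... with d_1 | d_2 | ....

Answer: M ≅ ℤ/3 ⊕ ℤ/3 ⊕ ℤ/9 ⊕ ℤ/27

Derivation:
rank_ℚ(R)=4; free=4−4=0
SNF(R) diag = [3, 3, 9, 27] → torsion [3, 3, 9, 27]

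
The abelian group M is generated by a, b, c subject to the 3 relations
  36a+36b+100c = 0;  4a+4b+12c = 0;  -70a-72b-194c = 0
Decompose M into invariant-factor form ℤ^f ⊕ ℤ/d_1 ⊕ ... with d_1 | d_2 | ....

rank_ℚ(R)=3; free=3−3=0
SNF(R) diag = [2, 4, 8] → torsion [2, 4, 8]

Answer: M ≅ ℤ/2 ⊕ ℤ/4 ⊕ ℤ/8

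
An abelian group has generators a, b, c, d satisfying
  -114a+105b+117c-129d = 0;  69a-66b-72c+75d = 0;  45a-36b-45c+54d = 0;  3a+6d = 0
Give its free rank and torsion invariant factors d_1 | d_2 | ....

Answer: M ≅ ℤ/3 ⊕ ℤ/3 ⊕ ℤ/9 ⊕ ℤ/27

Derivation:
rank_ℚ(R)=4; free=4−4=0
SNF(R) diag = [3, 3, 9, 27] → torsion [3, 3, 9, 27]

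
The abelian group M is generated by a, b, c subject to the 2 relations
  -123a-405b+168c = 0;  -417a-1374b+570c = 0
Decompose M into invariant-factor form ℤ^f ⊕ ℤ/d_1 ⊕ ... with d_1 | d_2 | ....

rank_ℚ(R)=2; free=3−2=1
SNF(R) diag = [3, 3] → torsion [3, 3]

Answer: M ≅ ℤ^1 ⊕ ℤ/3 ⊕ ℤ/3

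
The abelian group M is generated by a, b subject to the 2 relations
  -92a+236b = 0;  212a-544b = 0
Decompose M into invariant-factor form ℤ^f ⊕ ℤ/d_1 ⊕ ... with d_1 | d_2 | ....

rank_ℚ(R)=2; free=2−2=0
SNF(R) diag = [4, 4] → torsion [4, 4]

Answer: M ≅ ℤ/4 ⊕ ℤ/4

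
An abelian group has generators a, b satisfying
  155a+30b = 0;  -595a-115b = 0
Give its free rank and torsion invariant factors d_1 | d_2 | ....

Answer: M ≅ ℤ/5 ⊕ ℤ/5

Derivation:
rank_ℚ(R)=2; free=2−2=0
SNF(R) diag = [5, 5] → torsion [5, 5]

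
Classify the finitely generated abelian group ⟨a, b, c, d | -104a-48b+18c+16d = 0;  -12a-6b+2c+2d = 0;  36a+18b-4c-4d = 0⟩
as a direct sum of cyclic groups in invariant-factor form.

Answer: M ≅ ℤ^1 ⊕ ℤ/2 ⊕ ℤ/2 ⊕ ℤ/6

Derivation:
rank_ℚ(R)=3; free=4−3=1
SNF(R) diag = [2, 2, 6] → torsion [2, 2, 6]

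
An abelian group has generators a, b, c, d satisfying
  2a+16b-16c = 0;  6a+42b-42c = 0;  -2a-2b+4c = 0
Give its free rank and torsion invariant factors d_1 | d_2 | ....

rank_ℚ(R)=3; free=4−3=1
SNF(R) diag = [2, 2, 6] → torsion [2, 2, 6]

Answer: M ≅ ℤ^1 ⊕ ℤ/2 ⊕ ℤ/2 ⊕ ℤ/6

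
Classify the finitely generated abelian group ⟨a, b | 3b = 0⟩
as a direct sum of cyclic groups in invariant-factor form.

rank_ℚ(R)=1; free=2−1=1
SNF(R) diag = [3] → torsion [3]

Answer: M ≅ ℤ^1 ⊕ ℤ/3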